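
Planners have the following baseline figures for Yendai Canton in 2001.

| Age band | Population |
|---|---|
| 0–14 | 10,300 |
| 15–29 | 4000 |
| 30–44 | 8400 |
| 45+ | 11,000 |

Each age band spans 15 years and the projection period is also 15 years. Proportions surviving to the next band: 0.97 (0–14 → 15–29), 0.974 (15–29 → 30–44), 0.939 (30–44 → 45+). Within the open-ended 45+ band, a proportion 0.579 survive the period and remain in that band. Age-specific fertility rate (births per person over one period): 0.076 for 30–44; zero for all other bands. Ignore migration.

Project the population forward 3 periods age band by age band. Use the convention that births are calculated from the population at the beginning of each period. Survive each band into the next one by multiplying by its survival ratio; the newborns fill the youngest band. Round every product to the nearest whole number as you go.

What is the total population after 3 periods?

Let group 1 be 0–14 through group 4 = 45+.
Period 1:
Births: 8400 * 0.076 = 638
Group 2: 10300 * 0.97 = 9991
Group 3: 4000 * 0.974 = 3896
Group 4: 8400 * 0.939 + 11000 * 0.579 = 7888 + 6369 = 14257
Population now: 0–14=638, 15–29=9991, 30–44=3896, 45+=14257
Period 2:
Births: 3896 * 0.076 = 296
Group 2: 638 * 0.97 = 619
Group 3: 9991 * 0.974 = 9731
Group 4: 3896 * 0.939 + 14257 * 0.579 = 3658 + 8255 = 11913
Population now: 0–14=296, 15–29=619, 30–44=9731, 45+=11913
Period 3:
Births: 9731 * 0.076 = 740
Group 2: 296 * 0.97 = 287
Group 3: 619 * 0.974 = 603
Group 4: 9731 * 0.939 + 11913 * 0.579 = 9137 + 6898 = 16035
Population now: 0–14=740, 15–29=287, 30–44=603, 45+=16035
Total after period 3: 740 + 287 + 603 + 16035 = 17665

17665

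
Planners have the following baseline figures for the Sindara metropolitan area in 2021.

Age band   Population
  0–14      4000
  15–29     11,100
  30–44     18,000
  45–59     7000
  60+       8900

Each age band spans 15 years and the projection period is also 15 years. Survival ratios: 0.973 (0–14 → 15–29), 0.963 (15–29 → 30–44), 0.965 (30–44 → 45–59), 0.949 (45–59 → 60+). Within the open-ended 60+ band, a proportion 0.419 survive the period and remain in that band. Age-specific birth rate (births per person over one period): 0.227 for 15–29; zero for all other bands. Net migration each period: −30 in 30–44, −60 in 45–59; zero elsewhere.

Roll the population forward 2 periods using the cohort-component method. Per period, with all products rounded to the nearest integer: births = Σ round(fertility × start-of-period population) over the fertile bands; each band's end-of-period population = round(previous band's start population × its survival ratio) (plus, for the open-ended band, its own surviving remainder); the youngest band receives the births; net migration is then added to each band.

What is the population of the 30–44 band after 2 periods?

3718

(Groups numbered youngest = 1 to oldest = 5.)
— Period 1 —
Births: 11100 × 0.227 = 2520
Group 2: 4000 × 0.973 = 3892
Group 3: 11100 × 0.963 = 10689
Group 4: 18000 × 0.965 = 17370
Group 5: 7000 × 0.949 + 8900 × 0.419 = 6643 + 3729 = 10372
Net migration: Group 3 − 30 → 10659; Group 4 − 60 → 17310
Giving 2520 / 3892 / 10659 / 17310 / 10372.
— Period 2 —
Births: 3892 × 0.227 = 883
Group 2: 2520 × 0.973 = 2452
Group 3: 3892 × 0.963 = 3748
Group 4: 10659 × 0.965 = 10286
Group 5: 17310 × 0.949 + 10372 × 0.419 = 16427 + 4346 = 20773
Net migration: Group 3 − 30 → 3718; Group 4 − 60 → 10226
Giving 883 / 2452 / 3718 / 10226 / 20773.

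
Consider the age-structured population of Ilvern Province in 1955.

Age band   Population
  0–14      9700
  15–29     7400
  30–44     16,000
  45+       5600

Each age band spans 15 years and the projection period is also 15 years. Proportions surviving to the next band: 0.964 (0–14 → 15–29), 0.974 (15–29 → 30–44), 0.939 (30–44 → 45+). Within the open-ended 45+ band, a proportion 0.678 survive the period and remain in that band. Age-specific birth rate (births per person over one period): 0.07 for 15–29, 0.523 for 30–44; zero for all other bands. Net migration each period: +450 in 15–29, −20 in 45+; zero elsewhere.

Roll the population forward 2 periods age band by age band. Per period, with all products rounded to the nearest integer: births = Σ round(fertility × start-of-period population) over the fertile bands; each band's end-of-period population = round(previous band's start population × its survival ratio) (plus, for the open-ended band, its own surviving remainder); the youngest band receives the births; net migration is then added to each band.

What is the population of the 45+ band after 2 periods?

19495

Numbering the bands 1..4 from youngest to oldest:
Period 1.
Births: 7400 × 0.07 = 518  |  16000 × 0.523 = 8368 → total 8886
Band 2: 9700 × 0.964 = 9351
Band 3: 7400 × 0.974 = 7208
Band 4: 16000 × 0.939 + 5600 × 0.678 = 15024 + 3797 = 18821
Net migration: Band 2 + 450 → 9801; Band 4 − 20 → 18801
Giving 8886 / 9801 / 7208 / 18801.
Period 2.
Births: 9801 × 0.07 = 686  |  7208 × 0.523 = 3770 → total 4456
Band 2: 8886 × 0.964 = 8566
Band 3: 9801 × 0.974 = 9546
Band 4: 7208 × 0.939 + 18801 × 0.678 = 6768 + 12747 = 19515
Net migration: Band 2 + 450 → 9016; Band 4 − 20 → 19495
Giving 4456 / 9016 / 9546 / 19495.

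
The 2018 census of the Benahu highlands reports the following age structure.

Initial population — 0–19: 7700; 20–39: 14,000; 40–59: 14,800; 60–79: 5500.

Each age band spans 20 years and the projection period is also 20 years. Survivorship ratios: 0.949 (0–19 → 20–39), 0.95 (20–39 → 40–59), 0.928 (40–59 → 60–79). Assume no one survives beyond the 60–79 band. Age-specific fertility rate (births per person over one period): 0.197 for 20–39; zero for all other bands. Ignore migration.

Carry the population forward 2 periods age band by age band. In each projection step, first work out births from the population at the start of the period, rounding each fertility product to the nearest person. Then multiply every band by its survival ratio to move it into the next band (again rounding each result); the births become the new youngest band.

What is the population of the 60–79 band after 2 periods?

12342

— Period 1 —
Births: 14000 × 0.197 = 2758
20–39: 7700 × 0.949 = 7307
40–59: 14000 × 0.95 = 13300
60–79: 14800 × 0.928 = 13734
→ [2758, 7307, 13300, 13734]
— Period 2 —
Births: 7307 × 0.197 = 1439
20–39: 2758 × 0.949 = 2617
40–59: 7307 × 0.95 = 6942
60–79: 13300 × 0.928 = 12342
→ [1439, 2617, 6942, 12342]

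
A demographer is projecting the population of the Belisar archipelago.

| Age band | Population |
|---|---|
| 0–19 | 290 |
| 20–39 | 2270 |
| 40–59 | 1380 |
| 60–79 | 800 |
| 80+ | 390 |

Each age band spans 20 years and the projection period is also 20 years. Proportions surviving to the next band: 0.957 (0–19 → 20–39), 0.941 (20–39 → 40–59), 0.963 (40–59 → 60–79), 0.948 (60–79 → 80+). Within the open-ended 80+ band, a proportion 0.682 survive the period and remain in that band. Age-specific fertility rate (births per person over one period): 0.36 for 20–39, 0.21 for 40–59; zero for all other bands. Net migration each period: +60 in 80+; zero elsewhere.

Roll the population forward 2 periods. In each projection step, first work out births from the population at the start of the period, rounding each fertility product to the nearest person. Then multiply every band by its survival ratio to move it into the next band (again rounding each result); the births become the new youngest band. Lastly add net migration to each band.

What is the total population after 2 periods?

(Groups numbered youngest = 1 to oldest = 5.)
Period 1.
Births: 2270 × 0.36 = 817  |  1380 × 0.21 = 290 → 1107
Group 2: 290 × 0.957 = 278
Group 3: 2270 × 0.941 = 2136
Group 4: 1380 × 0.963 = 1329
Group 5: 800 × 0.948 + 390 × 0.682 = 758 + 266 = 1024
Net migration: Group 5 + 60 → 1084
Population now: 0–19=1107, 20–39=278, 40–59=2136, 60–79=1329, 80+=1084
Period 2.
Births: 278 × 0.36 = 100  |  2136 × 0.21 = 449 → 549
Group 2: 1107 × 0.957 = 1059
Group 3: 278 × 0.941 = 262
Group 4: 2136 × 0.963 = 2057
Group 5: 1329 × 0.948 + 1084 × 0.682 = 1260 + 739 = 1999
Net migration: Group 5 + 60 → 2059
Population now: 0–19=549, 20–39=1059, 40–59=262, 60–79=2057, 80+=2059
Total after period 2: 549 + 1059 + 262 + 2057 + 2059 = 5986

5986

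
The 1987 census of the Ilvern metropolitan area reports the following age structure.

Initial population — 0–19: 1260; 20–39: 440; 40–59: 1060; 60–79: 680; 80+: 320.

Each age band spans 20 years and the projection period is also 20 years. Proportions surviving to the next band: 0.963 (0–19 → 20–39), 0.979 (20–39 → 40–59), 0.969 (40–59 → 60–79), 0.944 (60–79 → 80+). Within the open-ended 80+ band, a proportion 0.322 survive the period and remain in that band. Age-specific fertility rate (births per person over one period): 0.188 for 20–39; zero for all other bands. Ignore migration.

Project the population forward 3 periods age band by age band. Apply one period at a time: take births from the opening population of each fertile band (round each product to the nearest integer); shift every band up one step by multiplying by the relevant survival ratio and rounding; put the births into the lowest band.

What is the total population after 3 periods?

2248

(Groups numbered youngest = 1 to oldest = 5.)
Period 1.
Births: 440 × 0.188 = 83
Group 2: 1260 × 0.963 = 1213
Group 3: 440 × 0.979 = 431
Group 4: 1060 × 0.969 = 1027
Group 5: 680 × 0.944 + 320 × 0.322 = 642 + 103 = 745
Giving 83 / 1213 / 431 / 1027 / 745.
Period 2.
Births: 1213 × 0.188 = 228
Group 2: 83 × 0.963 = 80
Group 3: 1213 × 0.979 = 1188
Group 4: 431 × 0.969 = 418
Group 5: 1027 × 0.944 + 745 × 0.322 = 969 + 240 = 1209
Giving 228 / 80 / 1188 / 418 / 1209.
Period 3.
Births: 80 × 0.188 = 15
Group 2: 228 × 0.963 = 220
Group 3: 80 × 0.979 = 78
Group 4: 1188 × 0.969 = 1151
Group 5: 418 × 0.944 + 1209 × 0.322 = 395 + 389 = 784
Giving 15 / 220 / 78 / 1151 / 784.
Total after period 3: 15 + 220 + 78 + 1151 + 784 = 2248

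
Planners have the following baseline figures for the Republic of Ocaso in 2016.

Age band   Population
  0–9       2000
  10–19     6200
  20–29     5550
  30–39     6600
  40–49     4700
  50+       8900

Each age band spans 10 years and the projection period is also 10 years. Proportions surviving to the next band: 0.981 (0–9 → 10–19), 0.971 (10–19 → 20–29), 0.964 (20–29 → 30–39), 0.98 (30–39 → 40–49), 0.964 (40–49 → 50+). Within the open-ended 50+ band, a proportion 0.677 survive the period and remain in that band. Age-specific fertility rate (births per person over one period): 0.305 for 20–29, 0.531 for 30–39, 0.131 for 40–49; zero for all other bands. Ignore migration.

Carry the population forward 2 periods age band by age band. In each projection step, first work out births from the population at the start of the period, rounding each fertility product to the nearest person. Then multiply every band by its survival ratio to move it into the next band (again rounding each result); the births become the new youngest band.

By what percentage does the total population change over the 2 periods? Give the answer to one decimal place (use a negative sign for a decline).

10.6

(Groups numbered youngest = 1 to oldest = 6.)
After projecting period 1:
Births: 5550 * 0.305 = 1693, 6600 * 0.531 = 3505, 4700 * 0.131 = 616 ⇒ total 5814
Group 2: 2000 * 0.981 = 1962
Group 3: 6200 * 0.971 = 6020
Group 4: 5550 * 0.964 = 5350
Group 5: 6600 * 0.98 = 6468
Group 6: 4700 * 0.964 + 8900 * 0.677 = 4531 + 6025 = 10556
Giving 5814 / 1962 / 6020 / 5350 / 6468 / 10556.
After projecting period 2:
Births: 6020 * 0.305 = 1836, 5350 * 0.531 = 2841, 6468 * 0.131 = 847 ⇒ total 5524
Group 2: 5814 * 0.981 = 5704
Group 3: 1962 * 0.971 = 1905
Group 4: 6020 * 0.964 = 5803
Group 5: 5350 * 0.98 = 5243
Group 6: 6468 * 0.964 + 10556 * 0.677 = 6235 + 7146 = 13381
Giving 5524 / 5704 / 1905 / 5803 / 5243 / 13381.
Total: 33950 → 37560; change = 3610; percentage change = 10.6%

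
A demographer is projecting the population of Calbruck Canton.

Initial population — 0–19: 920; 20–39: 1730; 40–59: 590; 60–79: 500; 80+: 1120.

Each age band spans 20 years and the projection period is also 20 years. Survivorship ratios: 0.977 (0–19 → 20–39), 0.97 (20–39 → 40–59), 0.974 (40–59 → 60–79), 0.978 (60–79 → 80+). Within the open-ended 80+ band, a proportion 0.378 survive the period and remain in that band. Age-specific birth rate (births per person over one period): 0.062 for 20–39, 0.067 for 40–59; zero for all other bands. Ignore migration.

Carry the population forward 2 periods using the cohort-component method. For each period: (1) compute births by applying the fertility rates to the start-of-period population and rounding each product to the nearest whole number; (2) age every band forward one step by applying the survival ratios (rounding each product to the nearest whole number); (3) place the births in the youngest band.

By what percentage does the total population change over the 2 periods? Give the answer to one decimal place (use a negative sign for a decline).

— Period 1 —
Births: 1730 * 0.062 = 107  |  590 * 0.067 = 40 ⇒ total 147
20–39: 920 * 0.977 = 899
40–59: 1730 * 0.97 = 1678
60–79: 590 * 0.974 = 575
80+: 500 * 0.978 + 1120 * 0.378 = 489 + 423 = 912
Giving 147 / 899 / 1678 / 575 / 912.
— Period 2 —
Births: 899 * 0.062 = 56  |  1678 * 0.067 = 112 ⇒ total 168
20–39: 147 * 0.977 = 144
40–59: 899 * 0.97 = 872
60–79: 1678 * 0.974 = 1634
80+: 575 * 0.978 + 912 * 0.378 = 562 + 345 = 907
Giving 168 / 144 / 872 / 1634 / 907.
Total: 4860 → 3725; change = -1135; percentage change = -23.4%

-23.4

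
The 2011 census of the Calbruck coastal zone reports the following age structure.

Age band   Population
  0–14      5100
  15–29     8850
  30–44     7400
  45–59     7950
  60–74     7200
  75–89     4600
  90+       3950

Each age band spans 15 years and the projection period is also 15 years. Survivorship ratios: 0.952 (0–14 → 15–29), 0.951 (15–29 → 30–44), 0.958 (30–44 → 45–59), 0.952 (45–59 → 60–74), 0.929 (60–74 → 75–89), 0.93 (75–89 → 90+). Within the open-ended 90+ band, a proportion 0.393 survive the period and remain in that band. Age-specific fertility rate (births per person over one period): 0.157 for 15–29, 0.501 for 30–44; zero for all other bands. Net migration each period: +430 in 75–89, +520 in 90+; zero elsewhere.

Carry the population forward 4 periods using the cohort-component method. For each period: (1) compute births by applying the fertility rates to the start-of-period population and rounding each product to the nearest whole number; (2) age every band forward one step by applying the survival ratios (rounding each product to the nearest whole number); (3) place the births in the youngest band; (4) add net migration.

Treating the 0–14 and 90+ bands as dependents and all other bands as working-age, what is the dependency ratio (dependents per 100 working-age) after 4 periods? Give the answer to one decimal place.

60.2

[period 1]
Births: 8850 × 0.157 = 1389 ; 7400 × 0.501 = 3707 — total 5096
15–29: 5100 × 0.952 = 4855
30–44: 8850 × 0.951 = 8416
45–59: 7400 × 0.958 = 7089
60–74: 7950 × 0.952 = 7568
75–89: 7200 × 0.929 = 6689
90+: 4600 × 0.93 + 3950 × 0.393 = 4278 + 1552 = 5830
Net migration: 75–89 + 430 → 7119; 90+ + 520 → 6350
End of period: [5096, 4855, 8416, 7089, 7568, 7119, 6350]
[period 2]
Births: 4855 × 0.157 = 762 ; 8416 × 0.501 = 4216 — total 4978
15–29: 5096 × 0.952 = 4851
30–44: 4855 × 0.951 = 4617
45–59: 8416 × 0.958 = 8063
60–74: 7089 × 0.952 = 6749
75–89: 7568 × 0.929 = 7031
90+: 7119 × 0.93 + 6350 × 0.393 = 6621 + 2496 = 9117
Net migration: 75–89 + 430 → 7461; 90+ + 520 → 9637
End of period: [4978, 4851, 4617, 8063, 6749, 7461, 9637]
[period 3]
Births: 4851 × 0.157 = 762 ; 4617 × 0.501 = 2313 — total 3075
15–29: 4978 × 0.952 = 4739
30–44: 4851 × 0.951 = 4613
45–59: 4617 × 0.958 = 4423
60–74: 8063 × 0.952 = 7676
75–89: 6749 × 0.929 = 6270
90+: 7461 × 0.93 + 9637 × 0.393 = 6939 + 3787 = 10726
Net migration: 75–89 + 430 → 6700; 90+ + 520 → 11246
End of period: [3075, 4739, 4613, 4423, 7676, 6700, 11246]
[period 4]
Births: 4739 × 0.157 = 744 ; 4613 × 0.501 = 2311 — total 3055
15–29: 3075 × 0.952 = 2927
30–44: 4739 × 0.951 = 4507
45–59: 4613 × 0.958 = 4419
60–74: 4423 × 0.952 = 4211
75–89: 7676 × 0.929 = 7131
90+: 6700 × 0.93 + 11246 × 0.393 = 6231 + 4420 = 10651
Net migration: 75–89 + 430 → 7561; 90+ + 520 → 11171
End of period: [3055, 2927, 4507, 4419, 4211, 7561, 11171]
Dependents (band 0–14 + band 90+) = 3055 + 11171 = 14226; working-age = 23625; ratio = 14226/23625 × 100 = 60.2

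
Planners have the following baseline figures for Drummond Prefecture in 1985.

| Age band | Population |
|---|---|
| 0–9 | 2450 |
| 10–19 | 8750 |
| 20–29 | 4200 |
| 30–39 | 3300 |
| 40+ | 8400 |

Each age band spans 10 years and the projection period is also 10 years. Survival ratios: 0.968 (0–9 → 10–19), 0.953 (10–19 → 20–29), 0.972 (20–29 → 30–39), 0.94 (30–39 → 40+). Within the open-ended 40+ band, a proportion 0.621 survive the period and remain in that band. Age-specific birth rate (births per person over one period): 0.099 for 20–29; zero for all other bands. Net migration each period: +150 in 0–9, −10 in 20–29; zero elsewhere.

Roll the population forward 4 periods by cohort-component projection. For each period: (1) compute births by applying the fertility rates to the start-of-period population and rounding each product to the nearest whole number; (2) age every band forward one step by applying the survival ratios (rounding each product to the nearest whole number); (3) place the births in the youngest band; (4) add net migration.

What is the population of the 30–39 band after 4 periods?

Let group 1 be 0–9 through group 5 = 40+.
After projecting period 1:
Births: 4200 × 0.099 = 416
Group 2: 2450 × 0.968 = 2372
Group 3: 8750 × 0.953 = 8339
Group 4: 4200 × 0.972 = 4082
Group 5: 3300 × 0.94 + 8400 × 0.621 = 3102 + 5216 = 8318
Net migration: Group 1 + 150 → 566; Group 3 − 10 → 8329
→ [566, 2372, 8329, 4082, 8318]
After projecting period 2:
Births: 8329 × 0.099 = 825
Group 2: 566 × 0.968 = 548
Group 3: 2372 × 0.953 = 2261
Group 4: 8329 × 0.972 = 8096
Group 5: 4082 × 0.94 + 8318 × 0.621 = 3837 + 5165 = 9002
Net migration: Group 1 + 150 → 975; Group 3 − 10 → 2251
→ [975, 548, 2251, 8096, 9002]
After projecting period 3:
Births: 2251 × 0.099 = 223
Group 2: 975 × 0.968 = 944
Group 3: 548 × 0.953 = 522
Group 4: 2251 × 0.972 = 2188
Group 5: 8096 × 0.94 + 9002 × 0.621 = 7610 + 5590 = 13200
Net migration: Group 1 + 150 → 373; Group 3 − 10 → 512
→ [373, 944, 512, 2188, 13200]
After projecting period 4:
Births: 512 × 0.099 = 51
Group 2: 373 × 0.968 = 361
Group 3: 944 × 0.953 = 900
Group 4: 512 × 0.972 = 498
Group 5: 2188 × 0.94 + 13200 × 0.621 = 2057 + 8197 = 10254
Net migration: Group 1 + 150 → 201; Group 3 − 10 → 890
→ [201, 361, 890, 498, 10254]

498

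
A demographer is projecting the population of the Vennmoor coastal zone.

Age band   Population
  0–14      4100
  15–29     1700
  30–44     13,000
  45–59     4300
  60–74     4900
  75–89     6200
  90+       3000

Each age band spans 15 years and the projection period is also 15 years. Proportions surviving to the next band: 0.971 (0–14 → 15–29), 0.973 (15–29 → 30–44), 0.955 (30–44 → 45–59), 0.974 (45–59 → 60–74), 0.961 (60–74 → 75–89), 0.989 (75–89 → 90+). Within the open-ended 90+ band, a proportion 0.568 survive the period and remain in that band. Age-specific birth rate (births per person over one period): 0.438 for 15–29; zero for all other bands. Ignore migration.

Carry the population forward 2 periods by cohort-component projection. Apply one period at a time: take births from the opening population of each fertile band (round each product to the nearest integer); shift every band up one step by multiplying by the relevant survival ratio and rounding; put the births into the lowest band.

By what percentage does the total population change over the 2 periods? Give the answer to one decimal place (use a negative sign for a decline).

Let band 1 be 0–14 through band 7 = 90+.
Period 1.
Births: 1700 × 0.438 = 745
Band 2: 4100 × 0.971 = 3981
Band 3: 1700 × 0.973 = 1654
Band 4: 13000 × 0.955 = 12415
Band 5: 4300 × 0.974 = 4188
Band 6: 4900 × 0.961 = 4709
Band 7: 6200 × 0.989 + 3000 × 0.568 = 6132 + 1704 = 7836
Population now: 0–14=745, 15–29=3981, 30–44=1654, 45–59=12415, 60–74=4188, 75–89=4709, 90+=7836
Period 2.
Births: 3981 × 0.438 = 1744
Band 2: 745 × 0.971 = 723
Band 3: 3981 × 0.973 = 3874
Band 4: 1654 × 0.955 = 1580
Band 5: 12415 × 0.974 = 12092
Band 6: 4188 × 0.961 = 4025
Band 7: 4709 × 0.989 + 7836 × 0.568 = 4657 + 4451 = 9108
Population now: 0–14=1744, 15–29=723, 30–44=3874, 45–59=1580, 60–74=12092, 75–89=4025, 90+=9108
Total: 37200 → 33146; change = -4054; percentage change = -10.9%

-10.9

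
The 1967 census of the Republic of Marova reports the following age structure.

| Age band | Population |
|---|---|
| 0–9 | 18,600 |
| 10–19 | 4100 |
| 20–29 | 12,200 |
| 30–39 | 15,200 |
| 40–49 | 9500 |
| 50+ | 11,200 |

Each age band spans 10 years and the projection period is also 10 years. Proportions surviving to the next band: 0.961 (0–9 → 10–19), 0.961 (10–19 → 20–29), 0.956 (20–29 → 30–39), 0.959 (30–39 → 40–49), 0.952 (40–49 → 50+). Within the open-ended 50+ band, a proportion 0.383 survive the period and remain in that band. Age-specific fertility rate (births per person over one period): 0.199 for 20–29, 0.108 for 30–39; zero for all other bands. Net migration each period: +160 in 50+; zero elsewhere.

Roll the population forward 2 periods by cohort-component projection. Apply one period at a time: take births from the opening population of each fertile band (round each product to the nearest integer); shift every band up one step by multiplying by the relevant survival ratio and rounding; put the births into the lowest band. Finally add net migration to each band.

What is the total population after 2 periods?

After projecting period 1:
Births: 12200 * 0.199 = 2428 ; 15200 * 0.108 = 1642 → total 4070
10–19: 18600 * 0.961 = 17875
20–29: 4100 * 0.961 = 3940
30–39: 12200 * 0.956 = 11663
40–49: 15200 * 0.959 = 14577
50+: 9500 * 0.952 + 11200 * 0.383 = 9044 + 4290 = 13334
Net migration: 50+ + 160 → 13494
Population now: 0–9=4070, 10–19=17875, 20–29=3940, 30–39=11663, 40–49=14577, 50+=13494
After projecting period 2:
Births: 3940 * 0.199 = 784 ; 11663 * 0.108 = 1260 → total 2044
10–19: 4070 * 0.961 = 3911
20–29: 17875 * 0.961 = 17178
30–39: 3940 * 0.956 = 3767
40–49: 11663 * 0.959 = 11185
50+: 14577 * 0.952 + 13494 * 0.383 = 13877 + 5168 = 19045
Net migration: 50+ + 160 → 19205
Population now: 0–9=2044, 10–19=3911, 20–29=17178, 30–39=3767, 40–49=11185, 50+=19205
Total after period 2: 2044 + 3911 + 17178 + 3767 + 11185 + 19205 = 57290

57290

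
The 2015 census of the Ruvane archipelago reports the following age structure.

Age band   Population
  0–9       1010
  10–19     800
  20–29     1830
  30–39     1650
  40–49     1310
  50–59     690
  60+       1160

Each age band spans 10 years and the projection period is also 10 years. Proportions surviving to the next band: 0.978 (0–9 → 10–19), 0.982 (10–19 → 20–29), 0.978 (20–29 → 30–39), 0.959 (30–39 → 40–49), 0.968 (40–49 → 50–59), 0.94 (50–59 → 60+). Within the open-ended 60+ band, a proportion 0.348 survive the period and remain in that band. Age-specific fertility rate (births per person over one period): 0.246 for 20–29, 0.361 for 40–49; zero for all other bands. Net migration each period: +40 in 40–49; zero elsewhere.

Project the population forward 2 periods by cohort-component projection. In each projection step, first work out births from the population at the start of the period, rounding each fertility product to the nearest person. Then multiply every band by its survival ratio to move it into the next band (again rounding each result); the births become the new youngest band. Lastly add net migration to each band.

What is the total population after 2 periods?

8306

— Period 1 —
Births: 1830 × 0.246 = 450 ; 1310 × 0.361 = 473 → 923
10–19: 1010 × 0.978 = 988
20–29: 800 × 0.982 = 786
30–39: 1830 × 0.978 = 1790
40–49: 1650 × 0.959 = 1582
50–59: 1310 × 0.968 = 1268
60+: 690 × 0.94 + 1160 × 0.348 = 649 + 404 = 1053
Net migration: 40–49 + 40 → 1622
Population now: 0–9=923, 10–19=988, 20–29=786, 30–39=1790, 40–49=1622, 50–59=1268, 60+=1053
— Period 2 —
Births: 786 × 0.246 = 193 ; 1622 × 0.361 = 586 → 779
10–19: 923 × 0.978 = 903
20–29: 988 × 0.982 = 970
30–39: 786 × 0.978 = 769
40–49: 1790 × 0.959 = 1717
50–59: 1622 × 0.968 = 1570
60+: 1268 × 0.94 + 1053 × 0.348 = 1192 + 366 = 1558
Net migration: 40–49 + 40 → 1757
Population now: 0–9=779, 10–19=903, 20–29=970, 30–39=769, 40–49=1757, 50–59=1570, 60+=1558
Total after period 2: 779 + 903 + 970 + 769 + 1757 + 1570 + 1558 = 8306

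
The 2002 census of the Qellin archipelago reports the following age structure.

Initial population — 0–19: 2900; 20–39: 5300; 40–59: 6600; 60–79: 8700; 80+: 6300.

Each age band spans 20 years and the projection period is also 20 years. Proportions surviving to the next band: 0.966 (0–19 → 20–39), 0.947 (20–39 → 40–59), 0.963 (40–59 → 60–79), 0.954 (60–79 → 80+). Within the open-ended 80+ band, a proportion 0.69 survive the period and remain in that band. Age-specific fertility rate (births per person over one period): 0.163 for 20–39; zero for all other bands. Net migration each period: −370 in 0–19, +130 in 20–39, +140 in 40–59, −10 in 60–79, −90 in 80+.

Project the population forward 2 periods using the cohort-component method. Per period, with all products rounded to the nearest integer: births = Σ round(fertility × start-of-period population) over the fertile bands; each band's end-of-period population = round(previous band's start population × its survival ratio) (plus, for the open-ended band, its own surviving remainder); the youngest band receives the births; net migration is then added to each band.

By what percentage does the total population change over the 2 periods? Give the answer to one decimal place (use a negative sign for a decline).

After projecting period 1:
Births: 5300 × 0.163 = 864
20–39: 2900 × 0.966 = 2801
40–59: 5300 × 0.947 = 5019
60–79: 6600 × 0.963 = 6356
80+: 8700 × 0.954 + 6300 × 0.69 = 8300 + 4347 = 12647
Net migration: 0–19 − 370 → 494; 20–39 + 130 → 2931; 40–59 + 140 → 5159; 60–79 − 10 → 6346; 80+ − 90 → 12557
Giving 494 / 2931 / 5159 / 6346 / 12557.
After projecting period 2:
Births: 2931 × 0.163 = 478
20–39: 494 × 0.966 = 477
40–59: 2931 × 0.947 = 2776
60–79: 5159 × 0.963 = 4968
80+: 6346 × 0.954 + 12557 × 0.69 = 6054 + 8664 = 14718
Net migration: 0–19 − 370 → 108; 20–39 + 130 → 607; 40–59 + 140 → 2916; 60–79 − 10 → 4958; 80+ − 90 → 14628
Giving 108 / 607 / 2916 / 4958 / 14628.
Total: 29800 → 23217; change = -6583; percentage change = -22.1%

-22.1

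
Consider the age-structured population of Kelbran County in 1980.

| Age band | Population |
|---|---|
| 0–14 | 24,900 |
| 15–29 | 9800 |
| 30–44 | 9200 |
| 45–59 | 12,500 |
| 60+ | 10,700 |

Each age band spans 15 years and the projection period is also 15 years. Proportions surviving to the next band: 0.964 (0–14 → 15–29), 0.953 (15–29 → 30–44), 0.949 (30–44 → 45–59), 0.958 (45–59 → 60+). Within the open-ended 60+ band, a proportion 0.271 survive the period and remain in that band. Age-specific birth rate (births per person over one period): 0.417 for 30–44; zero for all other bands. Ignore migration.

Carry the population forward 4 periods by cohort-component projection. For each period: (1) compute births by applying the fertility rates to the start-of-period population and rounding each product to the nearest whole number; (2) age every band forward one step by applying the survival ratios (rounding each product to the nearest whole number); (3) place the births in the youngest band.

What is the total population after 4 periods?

41596

(Groups numbered youngest = 1 to oldest = 5.)
Period 1:
Births: 9200 × 0.417 = 3836
Group 2: 24900 × 0.964 = 24004
Group 3: 9800 × 0.953 = 9339
Group 4: 9200 × 0.949 = 8731
Group 5: 12500 × 0.958 + 10700 × 0.271 = 11975 + 2900 = 14875
Giving 3836 / 24004 / 9339 / 8731 / 14875.
Period 2:
Births: 9339 × 0.417 = 3894
Group 2: 3836 × 0.964 = 3698
Group 3: 24004 × 0.953 = 22876
Group 4: 9339 × 0.949 = 8863
Group 5: 8731 × 0.958 + 14875 × 0.271 = 8364 + 4031 = 12395
Giving 3894 / 3698 / 22876 / 8863 / 12395.
Period 3:
Births: 22876 × 0.417 = 9539
Group 2: 3894 × 0.964 = 3754
Group 3: 3698 × 0.953 = 3524
Group 4: 22876 × 0.949 = 21709
Group 5: 8863 × 0.958 + 12395 × 0.271 = 8491 + 3359 = 11850
Giving 9539 / 3754 / 3524 / 21709 / 11850.
Period 4:
Births: 3524 × 0.417 = 1470
Group 2: 9539 × 0.964 = 9196
Group 3: 3754 × 0.953 = 3578
Group 4: 3524 × 0.949 = 3344
Group 5: 21709 × 0.958 + 11850 × 0.271 = 20797 + 3211 = 24008
Giving 1470 / 9196 / 3578 / 3344 / 24008.
Total after period 4: 1470 + 9196 + 3578 + 3344 + 24008 = 41596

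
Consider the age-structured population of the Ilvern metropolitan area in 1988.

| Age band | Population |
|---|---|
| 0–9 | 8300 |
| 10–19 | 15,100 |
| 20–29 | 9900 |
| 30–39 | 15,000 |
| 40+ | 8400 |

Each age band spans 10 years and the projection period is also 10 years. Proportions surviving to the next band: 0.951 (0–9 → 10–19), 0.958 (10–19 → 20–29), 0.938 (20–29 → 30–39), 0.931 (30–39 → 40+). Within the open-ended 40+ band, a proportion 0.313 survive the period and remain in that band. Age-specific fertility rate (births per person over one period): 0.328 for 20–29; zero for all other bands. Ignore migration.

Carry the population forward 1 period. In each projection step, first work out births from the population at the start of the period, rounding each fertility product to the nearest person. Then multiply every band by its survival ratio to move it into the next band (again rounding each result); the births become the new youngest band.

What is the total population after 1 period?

51486

[period 1]
Births: 9900 × 0.328 = 3247
10–19: 8300 × 0.951 = 7893
20–29: 15100 × 0.958 = 14466
30–39: 9900 × 0.938 = 9286
40+: 15000 × 0.931 + 8400 × 0.313 = 13965 + 2629 = 16594
Giving 3247 / 7893 / 14466 / 9286 / 16594.
Total after period 1: 3247 + 7893 + 14466 + 9286 + 16594 = 51486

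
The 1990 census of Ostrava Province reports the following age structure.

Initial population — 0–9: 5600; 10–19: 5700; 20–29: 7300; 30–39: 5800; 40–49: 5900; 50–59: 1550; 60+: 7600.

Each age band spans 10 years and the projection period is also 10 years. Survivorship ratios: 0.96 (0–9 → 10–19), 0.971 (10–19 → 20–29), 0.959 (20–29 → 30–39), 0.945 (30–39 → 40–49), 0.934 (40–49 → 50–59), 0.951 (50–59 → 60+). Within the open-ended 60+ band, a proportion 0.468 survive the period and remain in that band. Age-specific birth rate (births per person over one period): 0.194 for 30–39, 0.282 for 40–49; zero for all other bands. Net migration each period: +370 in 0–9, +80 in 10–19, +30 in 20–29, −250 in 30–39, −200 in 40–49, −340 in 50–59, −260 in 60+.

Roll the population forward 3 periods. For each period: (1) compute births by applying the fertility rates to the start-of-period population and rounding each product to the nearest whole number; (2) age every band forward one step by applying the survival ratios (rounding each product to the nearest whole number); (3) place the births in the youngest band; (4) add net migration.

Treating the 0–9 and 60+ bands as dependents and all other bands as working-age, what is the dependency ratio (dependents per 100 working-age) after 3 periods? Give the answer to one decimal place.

Numbering the groups 1..7 from youngest to oldest:
— Period 1 —
Births: 5800 × 0.194 = 1125, 5900 × 0.282 = 1664 → 2789
Group 2: 5600 × 0.96 = 5376
Group 3: 5700 × 0.971 = 5535
Group 4: 7300 × 0.959 = 7001
Group 5: 5800 × 0.945 = 5481
Group 6: 5900 × 0.934 = 5511
Group 7: 1550 × 0.951 + 7600 × 0.468 = 1474 + 3557 = 5031
Net migration: Group 1 + 370 → 3159; Group 2 + 80 → 5456; Group 3 + 30 → 5565; Group 4 − 250 → 6751; Group 5 − 200 → 5281; Group 6 − 340 → 5171; Group 7 − 260 → 4771
End of period: [3159, 5456, 5565, 6751, 5281, 5171, 4771]
— Period 2 —
Births: 6751 × 0.194 = 1310, 5281 × 0.282 = 1489 → 2799
Group 2: 3159 × 0.96 = 3033
Group 3: 5456 × 0.971 = 5298
Group 4: 5565 × 0.959 = 5337
Group 5: 6751 × 0.945 = 6380
Group 6: 5281 × 0.934 = 4932
Group 7: 5171 × 0.951 + 4771 × 0.468 = 4918 + 2233 = 7151
Net migration: Group 1 + 370 → 3169; Group 2 + 80 → 3113; Group 3 + 30 → 5328; Group 4 − 250 → 5087; Group 5 − 200 → 6180; Group 6 − 340 → 4592; Group 7 − 260 → 6891
End of period: [3169, 3113, 5328, 5087, 6180, 4592, 6891]
— Period 3 —
Births: 5087 × 0.194 = 987, 6180 × 0.282 = 1743 → 2730
Group 2: 3169 × 0.96 = 3042
Group 3: 3113 × 0.971 = 3023
Group 4: 5328 × 0.959 = 5110
Group 5: 5087 × 0.945 = 4807
Group 6: 6180 × 0.934 = 5772
Group 7: 4592 × 0.951 + 6891 × 0.468 = 4367 + 3225 = 7592
Net migration: Group 1 + 370 → 3100; Group 2 + 80 → 3122; Group 3 + 30 → 3053; Group 4 − 250 → 4860; Group 5 − 200 → 4607; Group 6 − 340 → 5432; Group 7 − 260 → 7332
End of period: [3100, 3122, 3053, 4860, 4607, 5432, 7332]
Dependents (band 0–9 + band 60+) = 3100 + 7332 = 10432; working-age = 21074; ratio = 10432/21074 × 100 = 49.5

49.5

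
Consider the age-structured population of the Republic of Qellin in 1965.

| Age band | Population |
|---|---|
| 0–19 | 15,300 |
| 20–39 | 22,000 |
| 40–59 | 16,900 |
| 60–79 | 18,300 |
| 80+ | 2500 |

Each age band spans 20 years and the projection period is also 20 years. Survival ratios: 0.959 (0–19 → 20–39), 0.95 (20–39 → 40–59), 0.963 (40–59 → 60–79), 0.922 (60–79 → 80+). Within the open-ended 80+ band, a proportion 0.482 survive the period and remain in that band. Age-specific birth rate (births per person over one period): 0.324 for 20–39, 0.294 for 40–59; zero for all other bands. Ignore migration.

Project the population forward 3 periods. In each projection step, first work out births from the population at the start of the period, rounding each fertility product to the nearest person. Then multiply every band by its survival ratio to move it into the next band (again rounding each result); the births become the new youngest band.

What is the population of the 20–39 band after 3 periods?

[period 1]
Births: 22000 * 0.324 = 7128  |  16900 * 0.294 = 4969 — total 12097
20–39: 15300 * 0.959 = 14673
40–59: 22000 * 0.95 = 20900
60–79: 16900 * 0.963 = 16275
80+: 18300 * 0.922 + 2500 * 0.482 = 16873 + 1205 = 18078
Giving 12097 / 14673 / 20900 / 16275 / 18078.
[period 2]
Births: 14673 * 0.324 = 4754  |  20900 * 0.294 = 6145 — total 10899
20–39: 12097 * 0.959 = 11601
40–59: 14673 * 0.95 = 13939
60–79: 20900 * 0.963 = 20127
80+: 16275 * 0.922 + 18078 * 0.482 = 15006 + 8714 = 23720
Giving 10899 / 11601 / 13939 / 20127 / 23720.
[period 3]
Births: 11601 * 0.324 = 3759  |  13939 * 0.294 = 4098 — total 7857
20–39: 10899 * 0.959 = 10452
40–59: 11601 * 0.95 = 11021
60–79: 13939 * 0.963 = 13423
80+: 20127 * 0.922 + 23720 * 0.482 = 18557 + 11433 = 29990
Giving 7857 / 10452 / 11021 / 13423 / 29990.

10452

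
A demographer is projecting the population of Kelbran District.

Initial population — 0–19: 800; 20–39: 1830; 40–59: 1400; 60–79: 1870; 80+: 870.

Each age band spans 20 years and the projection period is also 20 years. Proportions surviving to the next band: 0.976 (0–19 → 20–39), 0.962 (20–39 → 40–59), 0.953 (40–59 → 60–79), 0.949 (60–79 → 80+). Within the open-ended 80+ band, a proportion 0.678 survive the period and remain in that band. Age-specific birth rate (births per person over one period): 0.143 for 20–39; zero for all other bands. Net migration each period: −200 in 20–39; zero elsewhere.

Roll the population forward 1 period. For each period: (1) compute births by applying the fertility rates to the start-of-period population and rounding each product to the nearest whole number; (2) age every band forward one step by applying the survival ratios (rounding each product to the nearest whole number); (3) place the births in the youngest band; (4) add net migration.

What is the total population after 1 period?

After projecting period 1:
Births: 1830 × 0.143 = 262
20–39: 800 × 0.976 = 781
40–59: 1830 × 0.962 = 1760
60–79: 1400 × 0.953 = 1334
80+: 1870 × 0.949 + 870 × 0.678 = 1775 + 590 = 2365
Net migration: 20–39 − 200 → 581
→ [262, 581, 1760, 1334, 2365]
Total after period 1: 262 + 581 + 1760 + 1334 + 2365 = 6302

6302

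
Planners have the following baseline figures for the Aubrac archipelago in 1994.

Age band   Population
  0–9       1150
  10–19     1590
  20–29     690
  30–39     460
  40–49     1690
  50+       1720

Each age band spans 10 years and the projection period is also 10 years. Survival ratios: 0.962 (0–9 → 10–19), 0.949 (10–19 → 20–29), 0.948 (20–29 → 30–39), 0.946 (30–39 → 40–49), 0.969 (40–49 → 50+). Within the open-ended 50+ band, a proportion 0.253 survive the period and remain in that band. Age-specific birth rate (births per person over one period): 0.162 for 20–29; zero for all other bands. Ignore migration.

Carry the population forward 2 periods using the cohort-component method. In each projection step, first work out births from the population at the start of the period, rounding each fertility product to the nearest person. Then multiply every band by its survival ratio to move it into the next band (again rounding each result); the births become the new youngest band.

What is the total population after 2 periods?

Numbering the bands 1..6 from youngest to oldest:
[period 1]
Births: 690 × 0.162 = 112
Band 2: 1150 × 0.962 = 1106
Band 3: 1590 × 0.949 = 1509
Band 4: 690 × 0.948 = 654
Band 5: 460 × 0.946 = 435
Band 6: 1690 × 0.969 + 1720 × 0.253 = 1638 + 435 = 2073
→ [112, 1106, 1509, 654, 435, 2073]
[period 2]
Births: 1509 × 0.162 = 244
Band 2: 112 × 0.962 = 108
Band 3: 1106 × 0.949 = 1050
Band 4: 1509 × 0.948 = 1431
Band 5: 654 × 0.946 = 619
Band 6: 435 × 0.969 + 2073 × 0.253 = 422 + 524 = 946
→ [244, 108, 1050, 1431, 619, 946]
Total after period 2: 244 + 108 + 1050 + 1431 + 619 + 946 = 4398

4398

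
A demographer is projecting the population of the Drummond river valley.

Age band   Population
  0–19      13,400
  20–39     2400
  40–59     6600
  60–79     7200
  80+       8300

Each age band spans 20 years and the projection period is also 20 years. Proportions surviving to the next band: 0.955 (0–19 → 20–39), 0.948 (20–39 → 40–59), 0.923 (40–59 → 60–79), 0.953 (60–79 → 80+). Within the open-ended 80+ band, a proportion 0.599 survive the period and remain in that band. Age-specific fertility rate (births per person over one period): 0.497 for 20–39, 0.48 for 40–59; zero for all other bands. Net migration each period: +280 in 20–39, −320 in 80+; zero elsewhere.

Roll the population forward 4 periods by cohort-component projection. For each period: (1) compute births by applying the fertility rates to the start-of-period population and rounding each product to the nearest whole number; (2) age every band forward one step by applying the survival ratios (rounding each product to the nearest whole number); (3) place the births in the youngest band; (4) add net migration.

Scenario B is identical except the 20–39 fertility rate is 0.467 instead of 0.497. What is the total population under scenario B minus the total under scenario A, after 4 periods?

-1006

Let group 1 be 0–19 through group 5 = 80+.
Period 1:
Births: 2400 × 0.497 = 1193 ; 6600 × 0.48 = 3168 ⇒ total 4361
Group 2: 13400 × 0.955 = 12797
Group 3: 2400 × 0.948 = 2275
Group 4: 6600 × 0.923 = 6092
Group 5: 7200 × 0.953 + 8300 × 0.599 = 6862 + 4972 = 11834
Net migration: Group 2 + 280 → 13077; Group 5 − 320 → 11514
End of period: [4361, 13077, 2275, 6092, 11514]
Period 2:
Births: 13077 × 0.497 = 6499 ; 2275 × 0.48 = 1092 ⇒ total 7591
Group 2: 4361 × 0.955 = 4165
Group 3: 13077 × 0.948 = 12397
Group 4: 2275 × 0.923 = 2100
Group 5: 6092 × 0.953 + 11514 × 0.599 = 5806 + 6897 = 12703
Net migration: Group 2 + 280 → 4445; Group 5 − 320 → 12383
End of period: [7591, 4445, 12397, 2100, 12383]
Period 3:
Births: 4445 × 0.497 = 2209 ; 12397 × 0.48 = 5951 ⇒ total 8160
Group 2: 7591 × 0.955 = 7249
Group 3: 4445 × 0.948 = 4214
Group 4: 12397 × 0.923 = 11442
Group 5: 2100 × 0.953 + 12383 × 0.599 = 2001 + 7417 = 9418
Net migration: Group 2 + 280 → 7529; Group 5 − 320 → 9098
End of period: [8160, 7529, 4214, 11442, 9098]
Period 4:
Births: 7529 × 0.497 = 3742 ; 4214 × 0.48 = 2023 ⇒ total 5765
Group 2: 8160 × 0.955 = 7793
Group 3: 7529 × 0.948 = 7137
Group 4: 4214 × 0.923 = 3890
Group 5: 11442 × 0.953 + 9098 × 0.599 = 10904 + 5450 = 16354
Net migration: Group 2 + 280 → 8073; Group 5 − 320 → 16034
End of period: [5765, 8073, 7137, 3890, 16034]
Scenario A total after 4 periods: 40899
Scenario B projection —
Period 1:
Births: 2400 × 0.467 = 1121 ; 6600 × 0.48 = 3168 ⇒ total 4289
Group 2: 13400 × 0.955 = 12797
Group 3: 2400 × 0.948 = 2275
Group 4: 6600 × 0.923 = 6092
Group 5: 7200 × 0.953 + 8300 × 0.599 = 6862 + 4972 = 11834
Net migration: Group 2 + 280 → 13077; Group 5 − 320 → 11514
End of period: [4289, 13077, 2275, 6092, 11514]
Period 2:
Births: 13077 × 0.467 = 6107 ; 2275 × 0.48 = 1092 ⇒ total 7199
Group 2: 4289 × 0.955 = 4096
Group 3: 13077 × 0.948 = 12397
Group 4: 2275 × 0.923 = 2100
Group 5: 6092 × 0.953 + 11514 × 0.599 = 5806 + 6897 = 12703
Net migration: Group 2 + 280 → 4376; Group 5 − 320 → 12383
End of period: [7199, 4376, 12397, 2100, 12383]
Period 3:
Births: 4376 × 0.467 = 2044 ; 12397 × 0.48 = 5951 ⇒ total 7995
Group 2: 7199 × 0.955 = 6875
Group 3: 4376 × 0.948 = 4148
Group 4: 12397 × 0.923 = 11442
Group 5: 2100 × 0.953 + 12383 × 0.599 = 2001 + 7417 = 9418
Net migration: Group 2 + 280 → 7155; Group 5 − 320 → 9098
End of period: [7995, 7155, 4148, 11442, 9098]
Period 4:
Births: 7155 × 0.467 = 3341 ; 4148 × 0.48 = 1991 ⇒ total 5332
Group 2: 7995 × 0.955 = 7635
Group 3: 7155 × 0.948 = 6783
Group 4: 4148 × 0.923 = 3829
Group 5: 11442 × 0.953 + 9098 × 0.599 = 10904 + 5450 = 16354
Net migration: Group 2 + 280 → 7915; Group 5 − 320 → 16034
End of period: [5332, 7915, 6783, 3829, 16034]
Scenario B total after 4 periods: 39893
Difference B − A = 39893 − 40899 = -1006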